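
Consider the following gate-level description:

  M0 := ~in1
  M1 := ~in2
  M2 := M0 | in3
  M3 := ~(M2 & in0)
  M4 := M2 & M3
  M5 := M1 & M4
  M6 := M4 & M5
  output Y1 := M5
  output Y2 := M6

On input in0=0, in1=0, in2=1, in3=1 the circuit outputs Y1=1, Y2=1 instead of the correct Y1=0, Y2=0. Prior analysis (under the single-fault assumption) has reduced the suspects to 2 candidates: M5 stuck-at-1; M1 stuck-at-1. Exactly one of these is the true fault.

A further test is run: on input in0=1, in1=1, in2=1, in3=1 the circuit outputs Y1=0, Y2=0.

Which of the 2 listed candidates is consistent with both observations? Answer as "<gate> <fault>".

Evaluate each candidate on input in0=1, in1=1, in2=1, in3=1:
  M5 stuck-at-1: M0=0, M1=0, M2=1, M3=0, M4=0, M5=1 [stuck-at-1], M6=0 → Y1=1, Y2=0 — eliminated
  M1 stuck-at-1: M0=0, M1=1 [stuck-at-1], M2=1, M3=0, M4=0, M5=0, M6=0 → Y1=0, Y2=0 — matches
Only M1 stuck-at-1 reproduces the observed Y1=0, Y2=0.

M1 stuck-at-1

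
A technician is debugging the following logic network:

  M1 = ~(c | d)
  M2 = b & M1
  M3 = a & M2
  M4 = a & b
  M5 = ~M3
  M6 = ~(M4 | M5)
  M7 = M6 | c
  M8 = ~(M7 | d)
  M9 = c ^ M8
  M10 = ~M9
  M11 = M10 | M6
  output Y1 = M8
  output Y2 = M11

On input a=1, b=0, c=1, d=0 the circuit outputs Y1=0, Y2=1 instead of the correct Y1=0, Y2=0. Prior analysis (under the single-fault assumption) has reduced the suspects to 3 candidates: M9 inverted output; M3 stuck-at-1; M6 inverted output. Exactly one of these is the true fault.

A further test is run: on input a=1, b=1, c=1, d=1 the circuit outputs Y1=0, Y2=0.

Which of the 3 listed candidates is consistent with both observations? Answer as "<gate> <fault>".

M3 stuck-at-1

Evaluate each candidate on input a=1, b=1, c=1, d=1:
  M9 inverted output: M1=0, M2=0, M3=0, M4=1, M5=1, M6=0, M7=1, M8=0, M9=0 [inverted output], M10=1, M11=1 → Y1=0, Y2=1 — eliminated
  M3 stuck-at-1: M1=0, M2=0, M3=1 [stuck-at-1], M4=1, M5=0, M6=0, M7=1, M8=0, M9=1, M10=0, M11=0 → Y1=0, Y2=0 — matches
  M6 inverted output: M1=0, M2=0, M3=0, M4=1, M5=1, M6=1 [inverted output], M7=1, M8=0, M9=1, M10=0, M11=1 → Y1=0, Y2=1 — eliminated
Only M3 stuck-at-1 reproduces the observed Y1=0, Y2=0.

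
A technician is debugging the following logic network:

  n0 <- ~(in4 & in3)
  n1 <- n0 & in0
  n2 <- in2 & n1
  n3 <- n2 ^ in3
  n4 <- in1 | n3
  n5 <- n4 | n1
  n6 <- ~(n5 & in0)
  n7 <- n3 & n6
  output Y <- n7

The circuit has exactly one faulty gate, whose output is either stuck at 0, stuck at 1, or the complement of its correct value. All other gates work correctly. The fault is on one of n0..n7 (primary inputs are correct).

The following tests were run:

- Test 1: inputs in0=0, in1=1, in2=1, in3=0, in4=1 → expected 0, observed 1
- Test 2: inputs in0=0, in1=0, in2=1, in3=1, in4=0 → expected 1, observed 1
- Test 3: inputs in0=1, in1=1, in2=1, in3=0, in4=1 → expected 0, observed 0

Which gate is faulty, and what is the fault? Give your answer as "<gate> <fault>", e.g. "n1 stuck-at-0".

Fault-free values for test 1 (in0=0, in1=1, in2=1, in3=0, in4=1): n0=1, n1=0, n2=0, n3=0, n4=1, n5=1, n6=1, n7=0, giving Y=0. Observed 1.
Test 1: faults giving observed 1 are {n1 stuck-at-1, n1 inverted output, n2 stuck-at-1, n2 inverted output, n3 stuck-at-1, n3 inverted output, n7 stuck-at-1, n7 inverted output}.
Test 2 (in0=0, in1=0, in2=1, in3=1, in4=0): fault-free n0=1, n1=0, n2=0, n3=1, n4=1, n5=1, n6=1, n7=1 → 1; observed 1. Eliminates n1 stuck-at-1, n1 inverted output, n2 stuck-at-1, n2 inverted output, n3 inverted output, n7 inverted output.
Test 3 (in0=1, in1=1, in2=1, in3=0, in4=1): fault-free n0=1, n1=1, n2=1, n3=1, n4=1, n5=1, n6=0, n7=0 → 0; observed 0. Eliminates n7 stuck-at-1.
Only n3 stuck-at-1 is consistent with every test.

n3 stuck-at-1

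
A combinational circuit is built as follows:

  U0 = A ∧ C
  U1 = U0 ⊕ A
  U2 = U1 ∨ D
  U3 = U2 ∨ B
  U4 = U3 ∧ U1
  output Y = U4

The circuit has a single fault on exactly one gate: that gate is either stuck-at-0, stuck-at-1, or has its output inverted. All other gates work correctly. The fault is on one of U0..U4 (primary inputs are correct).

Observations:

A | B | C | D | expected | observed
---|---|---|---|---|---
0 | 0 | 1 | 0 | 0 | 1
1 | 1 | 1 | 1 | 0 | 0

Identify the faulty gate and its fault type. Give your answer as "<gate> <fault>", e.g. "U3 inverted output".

U0 stuck-at-1

Fault-free values for test 1 (A=0, B=0, C=1, D=0): U0=0, U1=0, U2=0, U3=0, U4=0, giving Y=0. Observed 1.
Test 1: faults giving observed 1 are {U0 stuck-at-1, U0 inverted output, U1 stuck-at-1, U1 inverted output, U4 stuck-at-1, U4 inverted output}.
Test 2 (A=1, B=1, C=1, D=1): fault-free U0=1, U1=0, U2=1, U3=1, U4=0 → 0; observed 0. Eliminates U0 inverted output, U1 stuck-at-1, U1 inverted output, U4 stuck-at-1, U4 inverted output.
Only U0 stuck-at-1 is consistent with every test.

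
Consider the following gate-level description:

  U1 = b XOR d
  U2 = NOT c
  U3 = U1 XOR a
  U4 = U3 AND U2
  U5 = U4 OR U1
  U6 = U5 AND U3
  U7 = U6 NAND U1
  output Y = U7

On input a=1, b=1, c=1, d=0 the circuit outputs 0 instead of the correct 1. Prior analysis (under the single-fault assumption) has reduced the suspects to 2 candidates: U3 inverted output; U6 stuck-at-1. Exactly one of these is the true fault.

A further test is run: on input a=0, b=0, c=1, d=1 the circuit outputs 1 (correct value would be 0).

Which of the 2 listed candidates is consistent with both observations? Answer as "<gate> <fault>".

Evaluate each candidate on input a=0, b=0, c=1, d=1:
  U3 inverted output: U1=1, U2=0, U3=0 [inverted output], U4=0, U5=1, U6=0, U7=1 → 1 — matches
  U6 stuck-at-1: U1=1, U2=0, U3=1, U4=0, U5=1, U6=1 [stuck-at-1], U7=0 → 0 — eliminated
Only U3 inverted output reproduces the observed 1.

U3 inverted output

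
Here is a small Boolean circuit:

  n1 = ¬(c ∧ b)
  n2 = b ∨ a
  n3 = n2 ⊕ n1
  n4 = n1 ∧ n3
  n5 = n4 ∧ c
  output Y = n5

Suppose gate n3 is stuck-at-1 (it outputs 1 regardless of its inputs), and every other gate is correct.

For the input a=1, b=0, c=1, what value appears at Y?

Propagate with n3 forced: n1=1, n2=1, n3=1 [stuck-at-1], n4=1, n5=1.
So Y = 1. (Without the fault it would be 0.)

1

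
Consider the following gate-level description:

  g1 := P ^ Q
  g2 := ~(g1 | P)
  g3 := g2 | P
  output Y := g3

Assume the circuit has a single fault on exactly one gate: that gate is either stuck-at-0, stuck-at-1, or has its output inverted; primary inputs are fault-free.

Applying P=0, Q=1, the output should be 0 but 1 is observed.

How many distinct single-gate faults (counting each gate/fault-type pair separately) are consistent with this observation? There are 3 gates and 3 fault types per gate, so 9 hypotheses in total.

Fault-free: g1=1, g2=0, g3=0 → 0. Observed 1.
  g1 stuck-at-0: output 1 ✓
  g1 stuck-at-1: output 0 ✗
  g1 inverted output: output 1 ✓
  g2 stuck-at-0: output 0 ✗
  g2 stuck-at-1: output 1 ✓
  g2 inverted output: output 1 ✓
  g3 stuck-at-0: output 0 ✗
  g3 stuck-at-1: output 1 ✓
  g3 inverted output: output 1 ✓
Consistent faults: {g1 stuck-at-0, g1 inverted output, g2 stuck-at-1, g2 inverted output, g3 stuck-at-1, g3 inverted output} — 6 in all.

6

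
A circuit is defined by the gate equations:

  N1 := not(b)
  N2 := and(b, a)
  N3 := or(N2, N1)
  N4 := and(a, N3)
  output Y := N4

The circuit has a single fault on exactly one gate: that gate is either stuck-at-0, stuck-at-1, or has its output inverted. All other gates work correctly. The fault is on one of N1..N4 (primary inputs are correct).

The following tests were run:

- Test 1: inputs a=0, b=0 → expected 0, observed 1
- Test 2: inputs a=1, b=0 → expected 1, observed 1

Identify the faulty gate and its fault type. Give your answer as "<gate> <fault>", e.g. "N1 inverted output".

N4 stuck-at-1

Fault-free values for test 1 (a=0, b=0): N1=1, N2=0, N3=1, N4=0, giving Y=0. Observed 1.
Test 1: faults giving observed 1 are {N4 stuck-at-1, N4 inverted output}.
Test 2 (a=1, b=0): fault-free N1=1, N2=0, N3=1, N4=1 → 1; observed 1. Eliminates N4 inverted output.
Only N4 stuck-at-1 is consistent with every test.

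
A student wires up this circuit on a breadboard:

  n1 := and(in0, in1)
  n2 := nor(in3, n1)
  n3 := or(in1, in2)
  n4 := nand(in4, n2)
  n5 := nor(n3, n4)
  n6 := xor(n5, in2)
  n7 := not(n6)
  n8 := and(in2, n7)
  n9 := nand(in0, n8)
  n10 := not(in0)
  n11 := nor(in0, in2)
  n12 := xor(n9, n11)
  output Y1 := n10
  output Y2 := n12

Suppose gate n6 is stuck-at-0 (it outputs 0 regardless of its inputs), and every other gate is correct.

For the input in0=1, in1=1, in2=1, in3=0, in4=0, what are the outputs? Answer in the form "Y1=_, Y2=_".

Y1=0, Y2=0

Propagate with n6 forced: n1=1, n2=0, n3=1, n4=1, n5=0, n6=0 [stuck-at-0], n7=1, n8=1, n9=0, n10=0, n11=0, n12=0.
So the outputs are Y1=0, Y2=0. (Without the fault they would be Y1=0, Y2=1.)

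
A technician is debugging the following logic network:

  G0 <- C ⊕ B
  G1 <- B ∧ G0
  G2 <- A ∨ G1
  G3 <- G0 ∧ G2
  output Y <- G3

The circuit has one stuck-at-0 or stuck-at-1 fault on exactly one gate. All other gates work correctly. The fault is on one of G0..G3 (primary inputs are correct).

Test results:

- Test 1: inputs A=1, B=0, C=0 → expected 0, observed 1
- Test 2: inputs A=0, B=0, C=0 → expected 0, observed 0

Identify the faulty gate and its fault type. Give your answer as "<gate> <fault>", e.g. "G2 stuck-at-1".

G0 stuck-at-1

Fault-free values for test 1 (A=1, B=0, C=0): G0=0, G1=0, G2=1, G3=0, giving Y=0. Observed 1.
Test 1: faults giving observed 1 are {G0 stuck-at-1, G3 stuck-at-1}.
Test 2 (A=0, B=0, C=0): fault-free G0=0, G1=0, G2=0, G3=0 → 0; observed 0. Eliminates G3 stuck-at-1.
Only G0 stuck-at-1 is consistent with every test.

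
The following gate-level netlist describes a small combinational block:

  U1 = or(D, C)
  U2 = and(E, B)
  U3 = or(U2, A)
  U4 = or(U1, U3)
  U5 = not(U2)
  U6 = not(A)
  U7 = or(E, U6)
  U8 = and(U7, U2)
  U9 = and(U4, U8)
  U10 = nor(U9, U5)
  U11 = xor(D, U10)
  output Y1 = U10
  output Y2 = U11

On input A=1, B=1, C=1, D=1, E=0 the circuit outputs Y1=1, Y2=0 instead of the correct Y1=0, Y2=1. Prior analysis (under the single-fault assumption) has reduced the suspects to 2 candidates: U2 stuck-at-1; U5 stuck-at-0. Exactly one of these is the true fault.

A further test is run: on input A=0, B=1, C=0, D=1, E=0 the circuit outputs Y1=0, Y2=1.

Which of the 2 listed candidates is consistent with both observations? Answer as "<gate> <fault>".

Evaluate each candidate on input A=0, B=1, C=0, D=1, E=0:
  U2 stuck-at-1: U1=1, U2=1 [stuck-at-1], U3=1, U4=1, U5=0, U6=1, U7=1, U8=1, U9=1, U10=0, U11=1 → Y1=0, Y2=1 — matches
  U5 stuck-at-0: U1=1, U2=0, U3=0, U4=1, U5=0 [stuck-at-0], U6=1, U7=1, U8=0, U9=0, U10=1, U11=0 → Y1=1, Y2=0 — eliminated
Only U2 stuck-at-1 reproduces the observed Y1=0, Y2=1.

U2 stuck-at-1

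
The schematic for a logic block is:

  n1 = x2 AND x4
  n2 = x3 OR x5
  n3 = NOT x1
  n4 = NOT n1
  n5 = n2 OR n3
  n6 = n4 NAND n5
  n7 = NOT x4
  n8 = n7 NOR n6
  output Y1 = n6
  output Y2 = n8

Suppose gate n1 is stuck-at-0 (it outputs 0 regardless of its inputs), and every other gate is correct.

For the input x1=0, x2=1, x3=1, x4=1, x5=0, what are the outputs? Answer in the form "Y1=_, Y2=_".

Propagate with n1 forced: n1=0 [stuck-at-0], n2=1, n3=1, n4=1, n5=1, n6=0, n7=0, n8=1.
So the outputs are Y1=0, Y2=1. (Without the fault they would be Y1=1, Y2=0.)

Y1=0, Y2=1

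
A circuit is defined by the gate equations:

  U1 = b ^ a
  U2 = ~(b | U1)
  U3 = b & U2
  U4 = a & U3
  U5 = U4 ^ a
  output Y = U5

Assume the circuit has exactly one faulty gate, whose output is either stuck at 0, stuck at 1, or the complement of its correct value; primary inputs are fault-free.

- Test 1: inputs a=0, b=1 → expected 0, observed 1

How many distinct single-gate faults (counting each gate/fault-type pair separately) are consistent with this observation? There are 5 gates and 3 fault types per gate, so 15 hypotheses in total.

Fault-free: U1=1, U2=0, U3=0, U4=0, U5=0 → 0. Observed 1.
  U1: none of the 3 fault types match ✗
  U2: none of the 3 fault types match ✗
  U3: none of the 3 fault types match ✗
  U4: stuck-at-1, inverted output ✓; others ✗
  U5: stuck-at-1, inverted output ✓; others ✗
Consistent faults: {U4 stuck-at-1, U4 inverted output, U5 stuck-at-1, U5 inverted output} — 4 in all.

4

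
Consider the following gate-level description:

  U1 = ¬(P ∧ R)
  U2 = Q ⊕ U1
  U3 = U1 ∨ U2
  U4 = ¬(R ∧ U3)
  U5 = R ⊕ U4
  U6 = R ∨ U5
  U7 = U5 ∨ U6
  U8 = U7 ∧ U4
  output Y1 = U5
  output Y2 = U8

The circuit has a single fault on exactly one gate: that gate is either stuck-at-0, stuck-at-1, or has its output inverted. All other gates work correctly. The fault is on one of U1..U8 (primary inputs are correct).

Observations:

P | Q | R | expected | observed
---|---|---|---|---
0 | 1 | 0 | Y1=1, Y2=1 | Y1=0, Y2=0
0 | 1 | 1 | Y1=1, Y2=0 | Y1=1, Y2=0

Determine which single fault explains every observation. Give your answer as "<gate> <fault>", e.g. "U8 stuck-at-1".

U4 stuck-at-0

Fault-free values for test 1 (P=0, Q=1, R=0): U1=1, U2=0, U3=1, U4=1, U5=1, U6=1, U7=1, U8=1, giving Y1=1, Y2=1. Observed Y1=0, Y2=0.
Test 1: faults giving observed Y1=0, Y2=0 are {U4 stuck-at-0, U4 inverted output, U5 stuck-at-0, U5 inverted output}.
Test 2 (P=0, Q=1, R=1): fault-free U1=1, U2=0, U3=1, U4=0, U5=1, U6=1, U7=1, U8=0 → Y1=1, Y2=0; observed Y1=1, Y2=0. Eliminates U4 inverted output, U5 stuck-at-0, U5 inverted output.
Only U4 stuck-at-0 is consistent with every test.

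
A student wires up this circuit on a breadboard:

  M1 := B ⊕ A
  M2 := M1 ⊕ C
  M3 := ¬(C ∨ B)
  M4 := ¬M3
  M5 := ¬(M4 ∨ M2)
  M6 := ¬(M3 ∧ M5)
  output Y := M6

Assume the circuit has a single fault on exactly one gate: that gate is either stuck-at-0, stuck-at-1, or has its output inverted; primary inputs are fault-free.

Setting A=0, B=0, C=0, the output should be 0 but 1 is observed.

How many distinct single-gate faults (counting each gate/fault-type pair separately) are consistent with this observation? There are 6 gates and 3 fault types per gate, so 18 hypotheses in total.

Fault-free: M1=0, M2=0, M3=1, M4=0, M5=1, M6=0 → 0. Observed 1.
  M1: stuck-at-1, inverted output ✓; others ✗
  M2: stuck-at-1, inverted output ✓; others ✗
  M3: stuck-at-0, inverted output ✓; others ✗
  M4: stuck-at-1, inverted output ✓; others ✗
  M5: stuck-at-0, inverted output ✓; others ✗
  M6: stuck-at-1, inverted output ✓; others ✗
Consistent faults: {M1 stuck-at-1, M1 inverted output, M2 stuck-at-1, M2 inverted output, M3 stuck-at-0, M3 inverted output, M4 stuck-at-1, M4 inverted output, M5 stuck-at-0, M5 inverted output, M6 stuck-at-1, M6 inverted output} — 12 in all.

12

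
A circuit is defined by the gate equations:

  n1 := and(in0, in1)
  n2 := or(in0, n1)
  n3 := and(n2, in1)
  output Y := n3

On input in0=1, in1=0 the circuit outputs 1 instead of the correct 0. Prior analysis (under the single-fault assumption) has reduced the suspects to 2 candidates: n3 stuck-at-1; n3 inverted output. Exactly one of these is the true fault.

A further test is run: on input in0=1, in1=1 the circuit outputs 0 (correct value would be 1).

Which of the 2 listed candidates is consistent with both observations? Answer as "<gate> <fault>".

Evaluate each candidate on input in0=1, in1=1:
  n3 stuck-at-1: n1=1, n2=1, n3=1 [stuck-at-1] → 1 — eliminated
  n3 inverted output: n1=1, n2=1, n3=0 [inverted output] → 0 — matches
Only n3 inverted output reproduces the observed 0.

n3 inverted output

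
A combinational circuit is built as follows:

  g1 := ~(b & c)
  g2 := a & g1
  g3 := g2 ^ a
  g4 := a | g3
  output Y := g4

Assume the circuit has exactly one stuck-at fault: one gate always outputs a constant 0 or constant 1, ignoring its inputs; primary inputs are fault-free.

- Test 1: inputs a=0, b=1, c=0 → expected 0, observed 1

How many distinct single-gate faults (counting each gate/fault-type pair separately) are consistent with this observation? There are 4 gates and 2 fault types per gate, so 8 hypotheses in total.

3

Fault-free: g1=1, g2=0, g3=0, g4=0 → 0. Observed 1.
  g1 stuck-at-0: output 0 ✗
  g1 stuck-at-1: output 0 ✗
  g2 stuck-at-0: output 0 ✗
  g2 stuck-at-1: output 1 ✓
  g3 stuck-at-0: output 0 ✗
  g3 stuck-at-1: output 1 ✓
  g4 stuck-at-0: output 0 ✗
  g4 stuck-at-1: output 1 ✓
Consistent faults: {g2 stuck-at-1, g3 stuck-at-1, g4 stuck-at-1} — 3 in all.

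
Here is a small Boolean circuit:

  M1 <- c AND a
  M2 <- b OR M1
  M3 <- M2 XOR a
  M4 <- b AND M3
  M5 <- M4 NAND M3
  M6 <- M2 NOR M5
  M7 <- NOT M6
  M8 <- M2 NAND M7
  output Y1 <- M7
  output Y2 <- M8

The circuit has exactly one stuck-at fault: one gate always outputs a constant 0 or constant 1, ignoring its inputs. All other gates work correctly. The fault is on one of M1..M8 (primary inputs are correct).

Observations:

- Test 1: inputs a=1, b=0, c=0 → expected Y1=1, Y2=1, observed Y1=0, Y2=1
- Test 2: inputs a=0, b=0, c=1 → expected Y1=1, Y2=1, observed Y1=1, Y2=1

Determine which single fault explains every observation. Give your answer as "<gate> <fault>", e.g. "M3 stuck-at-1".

Fault-free values for test 1 (a=1, b=0, c=0): M1=0, M2=0, M3=1, M4=0, M5=1, M6=0, M7=1, M8=1, giving Y1=1, Y2=1. Observed Y1=0, Y2=1.
Test 1: faults giving observed Y1=0, Y2=1 are {M4 stuck-at-1, M5 stuck-at-0, M6 stuck-at-1, M7 stuck-at-0}.
Test 2 (a=0, b=0, c=1): fault-free M1=0, M2=0, M3=0, M4=0, M5=1, M6=0, M7=1, M8=1 → Y1=1, Y2=1; observed Y1=1, Y2=1. Eliminates M5 stuck-at-0, M6 stuck-at-1, M7 stuck-at-0.
Only M4 stuck-at-1 is consistent with every test.

M4 stuck-at-1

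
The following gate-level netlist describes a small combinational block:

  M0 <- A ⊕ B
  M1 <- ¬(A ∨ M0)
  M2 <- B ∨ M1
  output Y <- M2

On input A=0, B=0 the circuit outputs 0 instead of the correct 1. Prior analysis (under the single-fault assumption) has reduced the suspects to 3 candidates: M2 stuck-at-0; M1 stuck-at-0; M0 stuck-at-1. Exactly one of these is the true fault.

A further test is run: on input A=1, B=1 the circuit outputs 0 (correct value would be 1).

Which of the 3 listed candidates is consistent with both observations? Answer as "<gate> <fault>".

Evaluate each candidate on input A=1, B=1:
  M2 stuck-at-0: M0=0, M1=0, M2=0 [stuck-at-0] → 0 — matches
  M1 stuck-at-0: M0=0, M1=0 [stuck-at-0], M2=1 → 1 — eliminated
  M0 stuck-at-1: M0=1 [stuck-at-1], M1=0, M2=1 → 1 — eliminated
Only M2 stuck-at-0 reproduces the observed 0.

M2 stuck-at-0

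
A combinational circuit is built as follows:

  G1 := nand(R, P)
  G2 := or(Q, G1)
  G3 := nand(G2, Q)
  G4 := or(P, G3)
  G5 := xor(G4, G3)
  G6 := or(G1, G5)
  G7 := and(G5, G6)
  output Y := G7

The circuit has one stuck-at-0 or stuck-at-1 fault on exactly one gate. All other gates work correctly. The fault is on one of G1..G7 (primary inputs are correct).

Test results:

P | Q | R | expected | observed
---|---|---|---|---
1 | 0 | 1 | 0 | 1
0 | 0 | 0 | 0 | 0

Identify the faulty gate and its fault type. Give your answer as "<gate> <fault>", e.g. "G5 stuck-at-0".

Fault-free values for test 1 (P=1, Q=0, R=1): G1=0, G2=0, G3=1, G4=1, G5=0, G6=0, G7=0, giving Y=0. Observed 1.
Test 1: faults giving observed 1 are {G3 stuck-at-0, G4 stuck-at-0, G5 stuck-at-1, G7 stuck-at-1}.
Test 2 (P=0, Q=0, R=0): fault-free G1=1, G2=1, G3=1, G4=1, G5=0, G6=1, G7=0 → 0; observed 0. Eliminates G4 stuck-at-0, G5 stuck-at-1, G7 stuck-at-1.
Only G3 stuck-at-0 is consistent with every test.

G3 stuck-at-0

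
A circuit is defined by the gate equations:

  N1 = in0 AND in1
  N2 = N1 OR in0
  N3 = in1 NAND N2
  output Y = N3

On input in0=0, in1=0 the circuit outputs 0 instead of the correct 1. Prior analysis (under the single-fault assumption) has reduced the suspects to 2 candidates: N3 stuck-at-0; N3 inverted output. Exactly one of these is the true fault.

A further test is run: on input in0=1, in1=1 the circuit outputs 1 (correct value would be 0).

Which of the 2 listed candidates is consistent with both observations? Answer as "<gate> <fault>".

Evaluate each candidate on input in0=1, in1=1:
  N3 stuck-at-0: N1=1, N2=1, N3=0 [stuck-at-0] → 0 — eliminated
  N3 inverted output: N1=1, N2=1, N3=1 [inverted output] → 1 — matches
Only N3 inverted output reproduces the observed 1.

N3 inverted output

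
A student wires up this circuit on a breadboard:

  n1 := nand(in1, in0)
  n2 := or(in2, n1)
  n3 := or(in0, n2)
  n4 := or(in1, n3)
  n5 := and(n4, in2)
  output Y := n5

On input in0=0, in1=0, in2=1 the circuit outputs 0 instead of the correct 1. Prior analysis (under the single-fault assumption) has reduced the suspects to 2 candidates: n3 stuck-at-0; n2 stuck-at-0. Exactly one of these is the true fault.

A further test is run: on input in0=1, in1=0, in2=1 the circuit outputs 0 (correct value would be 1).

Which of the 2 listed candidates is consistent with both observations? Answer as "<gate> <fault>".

n3 stuck-at-0

Evaluate each candidate on input in0=1, in1=0, in2=1:
  n3 stuck-at-0: n1=1, n2=1, n3=0 [stuck-at-0], n4=0, n5=0 → 0 — matches
  n2 stuck-at-0: n1=1, n2=0 [stuck-at-0], n3=1, n4=1, n5=1 → 1 — eliminated
Only n3 stuck-at-0 reproduces the observed 0.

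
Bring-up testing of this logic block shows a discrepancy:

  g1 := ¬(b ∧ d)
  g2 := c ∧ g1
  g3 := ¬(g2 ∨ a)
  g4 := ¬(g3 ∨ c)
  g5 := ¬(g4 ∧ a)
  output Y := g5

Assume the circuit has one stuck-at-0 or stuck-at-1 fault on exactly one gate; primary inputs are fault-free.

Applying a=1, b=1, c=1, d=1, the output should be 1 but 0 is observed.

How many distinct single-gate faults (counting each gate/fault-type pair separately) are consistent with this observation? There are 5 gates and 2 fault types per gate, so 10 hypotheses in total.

Fault-free: g1=0, g2=0, g3=0, g4=0, g5=1 → 1. Observed 0.
  g1 stuck-at-0: output 1 ✗
  g1 stuck-at-1: output 1 ✗
  g2 stuck-at-0: output 1 ✗
  g2 stuck-at-1: output 1 ✗
  g3 stuck-at-0: output 1 ✗
  g3 stuck-at-1: output 1 ✗
  g4 stuck-at-0: output 1 ✗
  g4 stuck-at-1: output 0 ✓
  g5 stuck-at-0: output 0 ✓
  g5 stuck-at-1: output 1 ✗
Consistent faults: {g4 stuck-at-1, g5 stuck-at-0} — 2 in all.

2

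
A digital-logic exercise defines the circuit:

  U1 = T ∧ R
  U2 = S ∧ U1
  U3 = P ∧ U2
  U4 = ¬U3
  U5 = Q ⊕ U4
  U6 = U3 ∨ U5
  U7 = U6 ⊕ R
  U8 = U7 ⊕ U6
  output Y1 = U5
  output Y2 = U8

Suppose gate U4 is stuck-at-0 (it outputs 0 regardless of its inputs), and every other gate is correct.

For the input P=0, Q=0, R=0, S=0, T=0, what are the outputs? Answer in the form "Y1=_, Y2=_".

Propagate with U4 forced: U1=0, U2=0, U3=0, U4=0 [stuck-at-0], U5=0, U6=0, U7=0, U8=0.
So the outputs are Y1=0, Y2=0. (Without the fault they would be Y1=1, Y2=0.)

Y1=0, Y2=0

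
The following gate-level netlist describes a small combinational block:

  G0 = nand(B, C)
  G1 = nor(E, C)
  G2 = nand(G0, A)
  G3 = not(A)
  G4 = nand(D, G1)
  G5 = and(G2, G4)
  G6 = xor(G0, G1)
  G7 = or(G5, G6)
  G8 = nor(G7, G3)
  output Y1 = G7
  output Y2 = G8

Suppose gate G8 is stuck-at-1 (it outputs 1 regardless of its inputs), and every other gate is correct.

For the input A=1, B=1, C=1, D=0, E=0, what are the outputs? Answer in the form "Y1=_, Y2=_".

Propagate with G8 forced: G0=0, G1=0, G2=1, G3=0, G4=1, G5=1, G6=0, G7=1, G8=1 [stuck-at-1].
So the outputs are Y1=1, Y2=1. (Without the fault they would be Y1=1, Y2=0.)

Y1=1, Y2=1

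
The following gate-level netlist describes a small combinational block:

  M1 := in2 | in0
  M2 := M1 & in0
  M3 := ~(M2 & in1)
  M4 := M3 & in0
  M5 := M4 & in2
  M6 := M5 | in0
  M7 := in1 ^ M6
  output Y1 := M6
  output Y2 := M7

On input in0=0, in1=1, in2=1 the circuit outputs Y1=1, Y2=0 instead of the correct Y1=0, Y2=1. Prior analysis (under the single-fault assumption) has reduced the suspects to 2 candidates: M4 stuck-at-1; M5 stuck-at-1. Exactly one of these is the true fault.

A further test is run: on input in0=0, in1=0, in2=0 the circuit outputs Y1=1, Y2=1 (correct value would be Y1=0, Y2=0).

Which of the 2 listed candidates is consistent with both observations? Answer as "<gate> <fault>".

Evaluate each candidate on input in0=0, in1=0, in2=0:
  M4 stuck-at-1: M1=0, M2=0, M3=1, M4=1 [stuck-at-1], M5=0, M6=0, M7=0 → Y1=0, Y2=0 — eliminated
  M5 stuck-at-1: M1=0, M2=0, M3=1, M4=0, M5=1 [stuck-at-1], M6=1, M7=1 → Y1=1, Y2=1 — matches
Only M5 stuck-at-1 reproduces the observed Y1=1, Y2=1.

M5 stuck-at-1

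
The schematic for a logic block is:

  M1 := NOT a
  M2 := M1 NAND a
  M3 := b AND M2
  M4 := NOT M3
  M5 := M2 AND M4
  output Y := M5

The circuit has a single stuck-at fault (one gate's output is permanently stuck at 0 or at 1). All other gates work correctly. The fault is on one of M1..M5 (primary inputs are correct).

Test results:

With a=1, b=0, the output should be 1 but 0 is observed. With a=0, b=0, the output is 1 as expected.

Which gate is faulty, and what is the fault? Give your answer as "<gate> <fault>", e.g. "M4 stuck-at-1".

Fault-free values for test 1 (a=1, b=0): M1=0, M2=1, M3=0, M4=1, M5=1, giving Y=1. Observed 0.
Test 1: faults giving observed 0 are {M1 stuck-at-1, M2 stuck-at-0, M3 stuck-at-1, M4 stuck-at-0, M5 stuck-at-0}.
Test 2 (a=0, b=0): fault-free M1=1, M2=1, M3=0, M4=1, M5=1 → 1; observed 1. Eliminates M2 stuck-at-0, M3 stuck-at-1, M4 stuck-at-0, M5 stuck-at-0.
Only M1 stuck-at-1 is consistent with every test.

M1 stuck-at-1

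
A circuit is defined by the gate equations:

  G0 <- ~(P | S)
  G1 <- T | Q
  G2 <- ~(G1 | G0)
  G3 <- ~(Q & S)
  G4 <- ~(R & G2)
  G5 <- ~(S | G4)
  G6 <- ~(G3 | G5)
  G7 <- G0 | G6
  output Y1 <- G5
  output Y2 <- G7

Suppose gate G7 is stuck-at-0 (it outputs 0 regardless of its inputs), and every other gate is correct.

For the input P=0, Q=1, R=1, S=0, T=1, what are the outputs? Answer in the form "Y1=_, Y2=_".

Y1=0, Y2=0

Propagate with G7 forced: G0=1, G1=1, G2=0, G3=1, G4=1, G5=0, G6=0, G7=0 [stuck-at-0].
So the outputs are Y1=0, Y2=0. (Without the fault they would be Y1=0, Y2=1.)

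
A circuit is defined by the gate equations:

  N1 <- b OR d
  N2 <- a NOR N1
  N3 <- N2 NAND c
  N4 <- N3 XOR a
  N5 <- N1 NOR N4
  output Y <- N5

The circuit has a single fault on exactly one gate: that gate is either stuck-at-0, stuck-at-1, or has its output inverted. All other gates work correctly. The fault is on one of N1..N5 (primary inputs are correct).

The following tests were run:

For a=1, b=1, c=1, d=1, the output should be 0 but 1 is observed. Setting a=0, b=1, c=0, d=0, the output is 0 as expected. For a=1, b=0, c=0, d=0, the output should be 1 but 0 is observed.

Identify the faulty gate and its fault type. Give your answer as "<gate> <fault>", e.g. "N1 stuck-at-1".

N1 inverted output

Fault-free values for test 1 (a=1, b=1, c=1, d=1): N1=1, N2=0, N3=1, N4=0, N5=0, giving Y=0. Observed 1.
Test 1: faults giving observed 1 are {N1 stuck-at-0, N1 inverted output, N5 stuck-at-1, N5 inverted output}.
Test 2 (a=0, b=1, c=0, d=0): fault-free N1=1, N2=0, N3=1, N4=1, N5=0 → 0; observed 0. Eliminates N5 stuck-at-1, N5 inverted output.
Test 3 (a=1, b=0, c=0, d=0): fault-free N1=0, N2=0, N3=1, N4=0, N5=1 → 1; observed 0. Eliminates N1 stuck-at-0.
Only N1 inverted output is consistent with every test.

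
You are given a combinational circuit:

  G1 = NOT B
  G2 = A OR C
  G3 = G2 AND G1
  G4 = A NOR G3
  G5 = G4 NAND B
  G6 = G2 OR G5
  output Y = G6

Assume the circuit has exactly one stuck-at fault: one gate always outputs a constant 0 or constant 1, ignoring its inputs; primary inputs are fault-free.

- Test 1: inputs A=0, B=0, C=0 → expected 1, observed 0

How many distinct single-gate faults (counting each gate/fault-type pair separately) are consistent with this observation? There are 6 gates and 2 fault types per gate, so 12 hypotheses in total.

2

Fault-free: G1=1, G2=0, G3=0, G4=1, G5=1, G6=1 → 1. Observed 0.
  G1 stuck-at-0: output 1 ✗
  G1 stuck-at-1: output 1 ✗
  G2 stuck-at-0: output 1 ✗
  G2 stuck-at-1: output 1 ✗
  G3 stuck-at-0: output 1 ✗
  G3 stuck-at-1: output 1 ✗
  G4 stuck-at-0: output 1 ✗
  G4 stuck-at-1: output 1 ✗
  G5 stuck-at-0: output 0 ✓
  G5 stuck-at-1: output 1 ✗
  G6 stuck-at-0: output 0 ✓
  G6 stuck-at-1: output 1 ✗
Consistent faults: {G5 stuck-at-0, G6 stuck-at-0} — 2 in all.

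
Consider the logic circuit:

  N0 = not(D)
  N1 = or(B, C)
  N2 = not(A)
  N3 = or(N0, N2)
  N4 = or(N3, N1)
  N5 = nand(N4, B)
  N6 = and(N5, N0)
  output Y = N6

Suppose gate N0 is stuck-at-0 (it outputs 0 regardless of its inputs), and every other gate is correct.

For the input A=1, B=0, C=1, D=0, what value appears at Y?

0

Propagate with N0 forced: N0=0 [stuck-at-0], N1=1, N2=0, N3=0, N4=1, N5=1, N6=0.
So Y = 0. (Without the fault it would be 1.)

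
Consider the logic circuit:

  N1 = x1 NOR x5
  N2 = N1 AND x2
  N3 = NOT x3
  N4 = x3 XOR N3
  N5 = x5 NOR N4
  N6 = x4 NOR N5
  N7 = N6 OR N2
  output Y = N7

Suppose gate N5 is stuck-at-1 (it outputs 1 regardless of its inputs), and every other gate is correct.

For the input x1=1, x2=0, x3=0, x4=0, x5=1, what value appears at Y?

0

Propagate with N5 forced: N1=0, N2=0, N3=1, N4=1, N5=1 [stuck-at-1], N6=0, N7=0.
So Y = 0. (Without the fault it would be 1.)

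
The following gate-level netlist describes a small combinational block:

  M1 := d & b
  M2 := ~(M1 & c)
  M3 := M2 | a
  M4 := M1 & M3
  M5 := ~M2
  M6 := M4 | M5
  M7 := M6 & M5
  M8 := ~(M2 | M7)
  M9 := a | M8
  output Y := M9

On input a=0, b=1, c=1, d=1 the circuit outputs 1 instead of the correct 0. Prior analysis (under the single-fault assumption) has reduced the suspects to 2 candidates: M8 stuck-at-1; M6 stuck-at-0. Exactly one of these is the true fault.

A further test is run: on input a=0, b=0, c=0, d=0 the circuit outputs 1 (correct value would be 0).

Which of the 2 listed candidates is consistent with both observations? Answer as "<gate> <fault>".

Evaluate each candidate on input a=0, b=0, c=0, d=0:
  M8 stuck-at-1: M1=0, M2=1, M3=1, M4=0, M5=0, M6=0, M7=0, M8=1 [stuck-at-1], M9=1 → 1 — matches
  M6 stuck-at-0: M1=0, M2=1, M3=1, M4=0, M5=0, M6=0 [stuck-at-0], M7=0, M8=0, M9=0 → 0 — eliminated
Only M8 stuck-at-1 reproduces the observed 1.

M8 stuck-at-1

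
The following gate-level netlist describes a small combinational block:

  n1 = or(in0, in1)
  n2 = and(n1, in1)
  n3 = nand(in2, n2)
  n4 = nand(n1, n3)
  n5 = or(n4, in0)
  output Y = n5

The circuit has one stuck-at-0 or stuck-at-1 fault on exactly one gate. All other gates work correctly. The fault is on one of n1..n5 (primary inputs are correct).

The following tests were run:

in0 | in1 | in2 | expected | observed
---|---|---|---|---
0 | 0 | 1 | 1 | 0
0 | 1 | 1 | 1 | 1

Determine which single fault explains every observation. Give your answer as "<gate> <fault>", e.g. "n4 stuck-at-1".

n1 stuck-at-1

Fault-free values for test 1 (in0=0, in1=0, in2=1): n1=0, n2=0, n3=1, n4=1, n5=1, giving Y=1. Observed 0.
Test 1: faults giving observed 0 are {n1 stuck-at-1, n4 stuck-at-0, n5 stuck-at-0}.
Test 2 (in0=0, in1=1, in2=1): fault-free n1=1, n2=1, n3=0, n4=1, n5=1 → 1; observed 1. Eliminates n4 stuck-at-0, n5 stuck-at-0.
Only n1 stuck-at-1 is consistent with every test.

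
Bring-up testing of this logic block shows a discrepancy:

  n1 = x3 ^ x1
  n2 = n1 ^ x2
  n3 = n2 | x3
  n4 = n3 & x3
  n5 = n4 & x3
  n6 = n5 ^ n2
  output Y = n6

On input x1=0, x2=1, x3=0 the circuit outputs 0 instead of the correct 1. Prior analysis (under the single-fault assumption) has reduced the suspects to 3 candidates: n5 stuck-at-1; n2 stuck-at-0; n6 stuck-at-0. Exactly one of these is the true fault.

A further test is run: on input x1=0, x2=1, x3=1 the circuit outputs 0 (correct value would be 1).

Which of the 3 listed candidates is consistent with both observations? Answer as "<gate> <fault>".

n6 stuck-at-0

Evaluate each candidate on input x1=0, x2=1, x3=1:
  n5 stuck-at-1: n1=1, n2=0, n3=1, n4=1, n5=1 [stuck-at-1], n6=1 → 1 — eliminated
  n2 stuck-at-0: n1=1, n2=0 [stuck-at-0], n3=1, n4=1, n5=1, n6=1 → 1 — eliminated
  n6 stuck-at-0: n1=1, n2=0, n3=1, n4=1, n5=1, n6=0 [stuck-at-0] → 0 — matches
Only n6 stuck-at-0 reproduces the observed 0.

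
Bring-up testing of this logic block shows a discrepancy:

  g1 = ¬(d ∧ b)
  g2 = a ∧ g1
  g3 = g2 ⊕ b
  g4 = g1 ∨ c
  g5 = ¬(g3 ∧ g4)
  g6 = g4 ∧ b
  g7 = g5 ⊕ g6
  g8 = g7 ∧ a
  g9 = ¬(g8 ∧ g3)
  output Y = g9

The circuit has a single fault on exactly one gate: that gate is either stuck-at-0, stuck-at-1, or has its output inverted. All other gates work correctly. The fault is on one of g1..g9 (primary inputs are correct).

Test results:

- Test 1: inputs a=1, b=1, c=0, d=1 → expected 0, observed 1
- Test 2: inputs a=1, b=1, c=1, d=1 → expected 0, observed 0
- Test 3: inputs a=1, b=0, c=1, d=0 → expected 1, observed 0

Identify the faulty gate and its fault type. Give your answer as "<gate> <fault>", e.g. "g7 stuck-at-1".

g6 stuck-at-1

Fault-free values for test 1 (a=1, b=1, c=0, d=1): g1=0, g2=0, g3=1, g4=0, g5=1, g6=0, g7=1, g8=1, g9=0, giving Y=0. Observed 1.
Test 1: faults giving observed 1 are {g1 stuck-at-1, g1 inverted output, g2 stuck-at-1, g2 inverted output, g3 stuck-at-0, g3 inverted output, g5 stuck-at-0, g5 inverted output, g6 stuck-at-1, g6 inverted output, g7 stuck-at-0, g7 inverted output, g8 stuck-at-0, g8 inverted output, g9 stuck-at-1, g9 inverted output}.
Test 2 (a=1, b=1, c=1, d=1): fault-free g1=0, g2=0, g3=1, g4=1, g5=0, g6=1, g7=1, g8=1, g9=0 → 0; observed 0. Eliminates g1 stuck-at-1, g1 inverted output, g2 stuck-at-1, g2 inverted output, g3 stuck-at-0, g3 inverted output, g5 inverted output, g6 inverted output, g7 stuck-at-0, g7 inverted output, g8 stuck-at-0, g8 inverted output, g9 stuck-at-1, g9 inverted output.
Test 3 (a=1, b=0, c=1, d=0): fault-free g1=1, g2=1, g3=1, g4=1, g5=0, g6=0, g7=0, g8=0, g9=1 → 1; observed 0. Eliminates g5 stuck-at-0.
Only g6 stuck-at-1 is consistent with every test.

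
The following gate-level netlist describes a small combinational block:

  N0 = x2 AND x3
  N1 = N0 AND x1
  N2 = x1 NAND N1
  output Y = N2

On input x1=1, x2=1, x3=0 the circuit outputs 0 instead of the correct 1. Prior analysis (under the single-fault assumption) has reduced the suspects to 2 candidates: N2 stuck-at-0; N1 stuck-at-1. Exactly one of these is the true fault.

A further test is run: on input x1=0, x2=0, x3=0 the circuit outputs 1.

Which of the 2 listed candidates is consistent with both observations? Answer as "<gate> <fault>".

Evaluate each candidate on input x1=0, x2=0, x3=0:
  N2 stuck-at-0: N0=0, N1=0, N2=0 [stuck-at-0] → 0 — eliminated
  N1 stuck-at-1: N0=0, N1=1 [stuck-at-1], N2=1 → 1 — matches
Only N1 stuck-at-1 reproduces the observed 1.

N1 stuck-at-1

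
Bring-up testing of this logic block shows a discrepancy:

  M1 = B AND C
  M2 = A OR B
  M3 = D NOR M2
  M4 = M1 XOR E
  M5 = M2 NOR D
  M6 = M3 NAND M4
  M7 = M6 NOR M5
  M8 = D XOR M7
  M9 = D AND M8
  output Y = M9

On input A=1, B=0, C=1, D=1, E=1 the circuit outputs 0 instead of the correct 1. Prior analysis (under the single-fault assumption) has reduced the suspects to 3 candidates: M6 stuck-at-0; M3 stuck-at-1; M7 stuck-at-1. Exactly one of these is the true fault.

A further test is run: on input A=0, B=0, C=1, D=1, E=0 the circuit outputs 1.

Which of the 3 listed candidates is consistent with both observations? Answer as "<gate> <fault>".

M3 stuck-at-1

Evaluate each candidate on input A=0, B=0, C=1, D=1, E=0:
  M6 stuck-at-0: M1=0, M2=0, M3=0, M4=0, M5=0, M6=0 [stuck-at-0], M7=1, M8=0, M9=0 → 0 — eliminated
  M3 stuck-at-1: M1=0, M2=0, M3=1 [stuck-at-1], M4=0, M5=0, M6=1, M7=0, M8=1, M9=1 → 1 — matches
  M7 stuck-at-1: M1=0, M2=0, M3=0, M4=0, M5=0, M6=1, M7=1 [stuck-at-1], M8=0, M9=0 → 0 — eliminated
Only M3 stuck-at-1 reproduces the observed 1.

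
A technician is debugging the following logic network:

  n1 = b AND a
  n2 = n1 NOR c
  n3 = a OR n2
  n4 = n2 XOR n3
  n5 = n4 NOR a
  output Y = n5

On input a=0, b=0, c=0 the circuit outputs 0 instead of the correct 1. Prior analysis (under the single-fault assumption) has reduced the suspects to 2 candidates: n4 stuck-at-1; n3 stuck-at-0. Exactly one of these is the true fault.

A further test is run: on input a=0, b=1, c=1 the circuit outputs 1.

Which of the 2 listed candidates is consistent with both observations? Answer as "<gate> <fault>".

n3 stuck-at-0

Evaluate each candidate on input a=0, b=1, c=1:
  n4 stuck-at-1: n1=0, n2=0, n3=0, n4=1 [stuck-at-1], n5=0 → 0 — eliminated
  n3 stuck-at-0: n1=0, n2=0, n3=0 [stuck-at-0], n4=0, n5=1 → 1 — matches
Only n3 stuck-at-0 reproduces the observed 1.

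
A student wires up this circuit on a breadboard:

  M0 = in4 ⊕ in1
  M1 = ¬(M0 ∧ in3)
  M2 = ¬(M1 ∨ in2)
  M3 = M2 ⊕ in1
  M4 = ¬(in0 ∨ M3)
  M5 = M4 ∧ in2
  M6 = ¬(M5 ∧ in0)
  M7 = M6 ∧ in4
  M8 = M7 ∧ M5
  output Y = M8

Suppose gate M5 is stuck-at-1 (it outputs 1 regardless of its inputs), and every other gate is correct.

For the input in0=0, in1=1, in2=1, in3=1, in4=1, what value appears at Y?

1

Propagate with M5 forced: M0=0, M1=1, M2=0, M3=1, M4=0, M5=1 [stuck-at-1], M6=1, M7=1, M8=1.
So Y = 1. (Without the fault it would be 0.)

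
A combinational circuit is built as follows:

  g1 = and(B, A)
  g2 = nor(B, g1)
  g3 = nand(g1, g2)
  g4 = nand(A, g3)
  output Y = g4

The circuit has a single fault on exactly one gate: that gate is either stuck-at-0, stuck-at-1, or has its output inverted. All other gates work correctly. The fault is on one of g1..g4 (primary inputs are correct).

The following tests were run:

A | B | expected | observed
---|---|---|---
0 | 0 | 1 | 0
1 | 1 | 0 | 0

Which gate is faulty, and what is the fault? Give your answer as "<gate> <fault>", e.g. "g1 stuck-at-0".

g4 stuck-at-0

Fault-free values for test 1 (A=0, B=0): g1=0, g2=1, g3=1, g4=1, giving Y=1. Observed 0.
Test 1: faults giving observed 0 are {g4 stuck-at-0, g4 inverted output}.
Test 2 (A=1, B=1): fault-free g1=1, g2=0, g3=1, g4=0 → 0; observed 0. Eliminates g4 inverted output.
Only g4 stuck-at-0 is consistent with every test.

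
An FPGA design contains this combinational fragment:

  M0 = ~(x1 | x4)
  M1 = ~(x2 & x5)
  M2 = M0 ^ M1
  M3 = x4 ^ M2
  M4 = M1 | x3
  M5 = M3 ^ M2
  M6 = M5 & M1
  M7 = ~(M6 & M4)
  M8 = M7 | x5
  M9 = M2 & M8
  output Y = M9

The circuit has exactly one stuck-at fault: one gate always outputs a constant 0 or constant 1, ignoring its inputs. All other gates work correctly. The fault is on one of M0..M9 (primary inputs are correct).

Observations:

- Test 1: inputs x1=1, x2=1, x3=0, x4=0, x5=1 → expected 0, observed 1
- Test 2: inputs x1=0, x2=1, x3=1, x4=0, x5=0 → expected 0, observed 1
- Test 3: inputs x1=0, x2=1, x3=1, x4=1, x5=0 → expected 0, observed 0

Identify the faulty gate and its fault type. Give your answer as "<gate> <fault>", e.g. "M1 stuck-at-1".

M2 stuck-at-1

Fault-free values for test 1 (x1=1, x2=1, x3=0, x4=0, x5=1): M0=0, M1=0, M2=0, M3=0, M4=0, M5=0, M6=0, M7=1, M8=1, M9=0, giving Y=0. Observed 1.
Test 1: faults giving observed 1 are {M0 stuck-at-1, M1 stuck-at-1, M2 stuck-at-1, M9 stuck-at-1}.
Test 2 (x1=0, x2=1, x3=1, x4=0, x5=0): fault-free M0=1, M1=1, M2=0, M3=0, M4=1, M5=0, M6=0, M7=1, M8=1, M9=0 → 0; observed 1. Eliminates M0 stuck-at-1, M1 stuck-at-1.
Test 3 (x1=0, x2=1, x3=1, x4=1, x5=0): fault-free M0=0, M1=1, M2=1, M3=0, M4=1, M5=1, M6=1, M7=0, M8=0, M9=0 → 0; observed 0. Eliminates M9 stuck-at-1.
Only M2 stuck-at-1 is consistent with every test.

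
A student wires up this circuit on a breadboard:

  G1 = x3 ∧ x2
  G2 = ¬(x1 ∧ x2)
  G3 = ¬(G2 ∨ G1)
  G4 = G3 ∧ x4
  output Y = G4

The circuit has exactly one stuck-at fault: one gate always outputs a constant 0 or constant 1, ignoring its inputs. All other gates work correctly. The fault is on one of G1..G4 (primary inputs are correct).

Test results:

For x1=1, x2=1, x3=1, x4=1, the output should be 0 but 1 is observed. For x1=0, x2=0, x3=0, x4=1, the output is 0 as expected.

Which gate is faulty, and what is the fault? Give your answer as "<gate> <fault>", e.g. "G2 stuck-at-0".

Fault-free values for test 1 (x1=1, x2=1, x3=1, x4=1): G1=1, G2=0, G3=0, G4=0, giving Y=0. Observed 1.
Test 1: faults giving observed 1 are {G1 stuck-at-0, G3 stuck-at-1, G4 stuck-at-1}.
Test 2 (x1=0, x2=0, x3=0, x4=1): fault-free G1=0, G2=1, G3=0, G4=0 → 0; observed 0. Eliminates G3 stuck-at-1, G4 stuck-at-1.
Only G1 stuck-at-0 is consistent with every test.

G1 stuck-at-0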